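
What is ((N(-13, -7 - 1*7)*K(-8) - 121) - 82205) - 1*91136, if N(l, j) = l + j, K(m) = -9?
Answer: -173219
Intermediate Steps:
N(l, j) = j + l
((N(-13, -7 - 1*7)*K(-8) - 121) - 82205) - 1*91136 = ((((-7 - 1*7) - 13)*(-9) - 121) - 82205) - 1*91136 = ((((-7 - 7) - 13)*(-9) - 121) - 82205) - 91136 = (((-14 - 13)*(-9) - 121) - 82205) - 91136 = ((-27*(-9) - 121) - 82205) - 91136 = ((243 - 121) - 82205) - 91136 = (122 - 82205) - 91136 = -82083 - 91136 = -173219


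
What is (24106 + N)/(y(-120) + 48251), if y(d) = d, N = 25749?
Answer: 49855/48131 ≈ 1.0358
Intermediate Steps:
(24106 + N)/(y(-120) + 48251) = (24106 + 25749)/(-120 + 48251) = 49855/48131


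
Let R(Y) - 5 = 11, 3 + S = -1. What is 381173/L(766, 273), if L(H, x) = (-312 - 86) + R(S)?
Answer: -381173/382 ≈ -997.83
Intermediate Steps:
S = -4 (S = -3 - 1 = -4)
R(Y) = 16 (R(Y) = 5 + 11 = 16)
L(H, x) = -382 (L(H, x) = (-312 - 86) + 16 = -398 + 16 = -382)
381173/L(766, 273) = 381173/(-382) = 381173*(-1/382) = -381173/382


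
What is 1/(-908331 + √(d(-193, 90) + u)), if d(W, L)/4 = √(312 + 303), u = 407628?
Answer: -1/(908331 - √(407628 + 4*√615)) ≈ -1.1017e-6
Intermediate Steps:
d(W, L) = 4*√615 (d(W, L) = 4*√(312 + 303) = 4*√615)
1/(-908331 + √(d(-193, 90) + u)) = 1/(-908331 + √(4*√615 + 407628)) = 1/(-908331 + √(407628 + 4*√615))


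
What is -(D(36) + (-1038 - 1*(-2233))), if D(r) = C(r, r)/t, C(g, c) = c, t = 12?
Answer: -1198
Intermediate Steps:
D(r) = r/12
-(D(36) + (-1038 - 1*(-2233))) = -((1/12)*36 + (-1038 - 1*(-2233))) = -(3 + (-1038 + 2233)) = -(3 + 1195) = -1*1198 = -1198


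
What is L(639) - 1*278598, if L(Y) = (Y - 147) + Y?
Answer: -277467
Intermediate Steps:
L(Y) = -147 + 2*Y (L(Y) = (-147 + Y) + Y = -147 + 2*Y)
L(639) - 1*278598 = (-147 + 2*639) - 1*278598 = (-147 + 1278) - 278598 = 1131 - 278598 = -277467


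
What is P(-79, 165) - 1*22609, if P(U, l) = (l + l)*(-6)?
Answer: -24589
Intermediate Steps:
P(U, l) = -12*l (P(U, l) = (2*l)*(-6) = -12*l)
P(-79, 165) - 1*22609 = -12*165 - 1*22609 = -1980 - 22609 = -24589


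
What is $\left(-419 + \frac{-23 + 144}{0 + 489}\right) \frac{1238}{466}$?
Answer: $- \frac{126752630}{113937} \approx -1112.5$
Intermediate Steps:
$\left(-419 + \frac{-23 + 144}{0 + 489}\right) \frac{1238}{466} = \left(-419 + \frac{121}{489}\right) 1238 \cdot \frac{1}{466} = \left(-419 + 121 \cdot \frac{1}{489}\right) \frac{619}{233} = \left(-419 + \frac{121}{489}\right) \frac{619}{233} = \left(- \frac{204770}{489}\right) \frac{619}{233} = - \frac{126752630}{113937}$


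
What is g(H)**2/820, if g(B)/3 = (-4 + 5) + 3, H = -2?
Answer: 36/205 ≈ 0.17561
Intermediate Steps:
g(B) = 12 (g(B) = 3*((-4 + 5) + 3) = 3*(1 + 3) = 3*4 = 12)
g(H)**2/820 = 12**2/820 = 144*(1/820) = 36/205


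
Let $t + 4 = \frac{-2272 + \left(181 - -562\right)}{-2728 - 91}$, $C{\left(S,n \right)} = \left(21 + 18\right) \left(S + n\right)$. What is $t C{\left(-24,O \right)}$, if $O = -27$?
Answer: $\frac{19386783}{2819} \approx 6877.2$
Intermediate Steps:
$C{\left(S,n \right)} = 39 S + 39 n$ ($C{\left(S,n \right)} = 39 \left(S + n\right) = 39 S + 39 n$)
$t = - \frac{9747}{2819}$ ($t = -4 + \frac{-2272 + \left(181 - -562\right)}{-2728 - 91} = -4 + \frac{-2272 + \left(181 + 562\right)}{-2819} = -4 + \left(-2272 + 743\right) \left(- \frac{1}{2819}\right) = -4 - - \frac{1529}{2819} = -4 + \frac{1529}{2819} = - \frac{9747}{2819} \approx -3.4576$)
$t C{\left(-24,O \right)} = - \frac{9747 \left(39 \left(-24\right) + 39 \left(-27\right)\right)}{2819} = - \frac{9747 \left(-936 - 1053\right)}{2819} = \left(- \frac{9747}{2819}\right) \left(-1989\right) = \frac{19386783}{2819}$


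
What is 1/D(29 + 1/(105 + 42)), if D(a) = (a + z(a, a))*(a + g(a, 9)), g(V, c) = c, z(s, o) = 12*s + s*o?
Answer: 3176523/147106827400 ≈ 2.1593e-5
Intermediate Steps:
z(s, o) = 12*s + o*s
D(a) = (9 + a)*(a + a*(12 + a)) (D(a) = (a + a*(12 + a))*(a + 9) = (a + a*(12 + a))*(9 + a) = (9 + a)*(a + a*(12 + a)))
1/D(29 + 1/(105 + 42)) = 1/((29 + 1/(105 + 42))*(117 + (29 + 1/(105 + 42))² + 22*(29 + 1/(105 + 42)))) = 1/((29 + 1/147)*(117 + (29 + 1/147)² + 22*(29 + 1/147))) = 1/(4264*(117 + (4264/147)² + 22*(4264/147))/147) = 1/(4264*(117 + 18181696/21609 + 93808/147)/147) = 1/((4264/147)*(34499725/21609)) = 1/(147106827400/3176523) = 3176523/147106827400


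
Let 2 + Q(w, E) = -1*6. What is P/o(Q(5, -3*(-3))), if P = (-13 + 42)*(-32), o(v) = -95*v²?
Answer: 29/190 ≈ 0.15263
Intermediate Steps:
Q(w, E) = -8 (Q(w, E) = -2 - 1*6 = -2 - 6 = -8)
P = -928 (P = 29*(-32) = -928)
P/o(Q(5, -3*(-3))) = -928/((-95*(-8)²)) = -928/((-95*64)) = -928/(-6080) = -928*(-1/6080) = 29/190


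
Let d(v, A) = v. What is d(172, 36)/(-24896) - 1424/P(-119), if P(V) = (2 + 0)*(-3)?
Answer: 4431359/18672 ≈ 237.33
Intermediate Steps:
P(V) = -6 (P(V) = 2*(-3) = -6)
d(172, 36)/(-24896) - 1424/P(-119) = 172/(-24896) - 1424/(-6) = 172*(-1/24896) - 1424*(-1/6) = -43/6224 + 712/3 = 4431359/18672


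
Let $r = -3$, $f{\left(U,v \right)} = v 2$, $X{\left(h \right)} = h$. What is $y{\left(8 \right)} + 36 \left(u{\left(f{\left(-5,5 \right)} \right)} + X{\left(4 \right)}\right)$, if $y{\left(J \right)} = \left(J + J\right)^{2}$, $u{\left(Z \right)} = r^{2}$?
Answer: $724$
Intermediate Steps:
$f{\left(U,v \right)} = 2 v$
$u{\left(Z \right)} = 9$ ($u{\left(Z \right)} = \left(-3\right)^{2} = 9$)
$y{\left(J \right)} = 4 J^{2}$ ($y{\left(J \right)} = \left(2 J\right)^{2} = 4 J^{2}$)
$y{\left(8 \right)} + 36 \left(u{\left(f{\left(-5,5 \right)} \right)} + X{\left(4 \right)}\right) = 4 \cdot 8^{2} + 36 \left(9 + 4\right) = 4 \cdot 64 + 36 \cdot 13 = 256 + 468 = 724$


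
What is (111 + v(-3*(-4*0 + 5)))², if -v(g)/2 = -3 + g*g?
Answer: 110889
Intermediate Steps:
v(g) = 6 - 2*g² (v(g) = -2*(-3 + g*g) = -2*(-3 + g²) = 6 - 2*g²)
(111 + v(-3*(-4*0 + 5)))² = (111 + (6 - 2*9*(-4*0 + 5)²))² = (111 + (6 - 2*9*(0 + 5)²))² = (111 + (6 - 2*(-3*5)²))² = (111 + (6 - 2*(-15)²))² = (111 + (6 - 2*225))² = (111 + (6 - 450))² = (111 - 444)² = (-333)² = 110889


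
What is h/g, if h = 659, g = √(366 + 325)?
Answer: 659*√691/691 ≈ 25.070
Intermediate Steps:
g = √691 ≈ 26.287
h/g = 659/(√691) = 659*(√691/691) = 659*√691/691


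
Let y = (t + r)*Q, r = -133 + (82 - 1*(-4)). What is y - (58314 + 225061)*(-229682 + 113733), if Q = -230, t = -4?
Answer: 32857059605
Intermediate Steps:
r = -47 (r = -133 + (82 + 4) = -133 + 86 = -47)
y = 11730 (y = (-4 - 47)*(-230) = -51*(-230) = 11730)
y - (58314 + 225061)*(-229682 + 113733) = 11730 - (58314 + 225061)*(-229682 + 113733) = 11730 - 283375*(-115949) = 11730 - 1*(-32857047875) = 11730 + 32857047875 = 32857059605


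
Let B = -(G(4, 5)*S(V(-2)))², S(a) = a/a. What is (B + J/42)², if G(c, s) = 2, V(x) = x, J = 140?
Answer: 4/9 ≈ 0.44444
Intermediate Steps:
S(a) = 1
B = -4 (B = -(2*1)² = -1*2² = -1*4 = -4)
(B + J/42)² = (-4 + 140/42)² = (-4 + 140*(1/42))² = (-4 + 10/3)² = (-⅔)² = 4/9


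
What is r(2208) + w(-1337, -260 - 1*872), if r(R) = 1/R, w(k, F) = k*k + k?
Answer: 3944000257/2208 ≈ 1.7862e+6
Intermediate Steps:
w(k, F) = k + k² (w(k, F) = k² + k = k + k²)
r(2208) + w(-1337, -260 - 1*872) = 1/2208 - 1337*(1 - 1337) = 1/2208 - 1337*(-1336) = 1/2208 + 1786232 = 3944000257/2208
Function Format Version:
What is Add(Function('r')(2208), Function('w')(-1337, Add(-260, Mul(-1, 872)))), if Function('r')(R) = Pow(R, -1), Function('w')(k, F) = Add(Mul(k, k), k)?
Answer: Rational(3944000257, 2208) ≈ 1.7862e+6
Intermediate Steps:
Function('w')(k, F) = Add(k, Pow(k, 2)) (Function('w')(k, F) = Add(Pow(k, 2), k) = Add(k, Pow(k, 2)))
Add(Function('r')(2208), Function('w')(-1337, Add(-260, Mul(-1, 872)))) = Add(Pow(2208, -1), Mul(-1337, Add(1, -1337))) = Add(Rational(1, 2208), Mul(-1337, -1336)) = Add(Rational(1, 2208), 1786232) = Rational(3944000257, 2208)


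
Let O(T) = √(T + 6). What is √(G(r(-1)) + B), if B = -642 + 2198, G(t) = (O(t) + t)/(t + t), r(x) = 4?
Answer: √(24904 + 2*√10)/4 ≈ 39.458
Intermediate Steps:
O(T) = √(6 + T)
G(t) = (t + √(6 + t))/(2*t) (G(t) = (√(6 + t) + t)/(t + t) = (t + √(6 + t))/((2*t)) = (t + √(6 + t))*(1/(2*t)) = (t + √(6 + t))/(2*t))
B = 1556
√(G(r(-1)) + B) = √((½)*(4 + √(6 + 4))/4 + 1556) = √((½)*(¼)*(4 + √10) + 1556) = √((½ + √10/8) + 1556) = √(3113/2 + √10/8)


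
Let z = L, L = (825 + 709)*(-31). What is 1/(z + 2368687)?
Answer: 1/2321133 ≈ 4.3082e-7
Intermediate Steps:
L = -47554 (L = 1534*(-31) = -47554)
z = -47554
1/(z + 2368687) = 1/(-47554 + 2368687) = 1/2321133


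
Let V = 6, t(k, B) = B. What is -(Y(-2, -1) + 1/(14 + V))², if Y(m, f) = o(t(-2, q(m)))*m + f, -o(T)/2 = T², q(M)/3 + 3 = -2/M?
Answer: -8185321/400 ≈ -20463.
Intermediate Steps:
q(M) = -9 - 6/M (q(M) = -9 + 3*(-2/M) = -9 - 6/M)
o(T) = -2*T²
Y(m, f) = f - 2*m*(-9 - 6/m)² (Y(m, f) = (-2*(-9 - 6/m)²)*m + f = -2*m*(-9 - 6/m)² + f = f - 2*m*(-9 - 6/m)²)
-(Y(-2, -1) + 1/(14 + V))² = -((-1 - 18*(2 + 3*(-2))²/(-2)) + 1/(14 + 6))² = -((-1 - 18*(-½)*(2 - 6)²) + 1/20)² = -((-1 - 18*(-½)*(-4)²) + 1/20)² = -((-1 - 18*(-½)*16) + 1/20)² = -((-1 + 144) + 1/20)² = -(143 + 1/20)² = -(2861/20)² = -1*8185321/400 = -8185321/400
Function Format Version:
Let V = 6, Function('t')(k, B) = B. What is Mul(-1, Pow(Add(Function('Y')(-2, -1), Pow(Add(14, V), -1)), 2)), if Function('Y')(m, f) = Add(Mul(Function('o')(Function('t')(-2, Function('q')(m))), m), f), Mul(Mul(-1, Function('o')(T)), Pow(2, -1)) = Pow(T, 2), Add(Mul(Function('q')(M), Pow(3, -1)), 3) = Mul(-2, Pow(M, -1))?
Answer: Rational(-8185321, 400) ≈ -20463.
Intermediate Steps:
Function('q')(M) = Add(-9, Mul(-6, Pow(M, -1))) (Function('q')(M) = Add(-9, Mul(3, Mul(-2, Pow(M, -1)))) = Add(-9, Mul(-6, Pow(M, -1))))
Function('o')(T) = Mul(-2, Pow(T, 2))
Function('Y')(m, f) = Add(f, Mul(-2, m, Pow(Add(-9, Mul(-6, Pow(m, -1))), 2))) (Function('Y')(m, f) = Add(Mul(Mul(-2, Pow(Add(-9, Mul(-6, Pow(m, -1))), 2)), m), f) = Add(Mul(-2, m, Pow(Add(-9, Mul(-6, Pow(m, -1))), 2)), f) = Add(f, Mul(-2, m, Pow(Add(-9, Mul(-6, Pow(m, -1))), 2))))
Mul(-1, Pow(Add(Function('Y')(-2, -1), Pow(Add(14, V), -1)), 2)) = Mul(-1, Pow(Add(Add(-1, Mul(-18, Pow(-2, -1), Pow(Add(2, Mul(3, -2)), 2))), Pow(Add(14, 6), -1)), 2)) = Mul(-1, Pow(Add(Add(-1, Mul(-18, Rational(-1, 2), Pow(Add(2, -6), 2))), Pow(20, -1)), 2)) = Mul(-1, Pow(Add(Add(-1, Mul(-18, Rational(-1, 2), Pow(-4, 2))), Rational(1, 20)), 2)) = Mul(-1, Pow(Add(Add(-1, Mul(-18, Rational(-1, 2), 16)), Rational(1, 20)), 2)) = Mul(-1, Pow(Add(Add(-1, 144), Rational(1, 20)), 2)) = Mul(-1, Pow(Add(143, Rational(1, 20)), 2)) = Mul(-1, Pow(Rational(2861, 20), 2)) = Mul(-1, Rational(8185321, 400)) = Rational(-8185321, 400)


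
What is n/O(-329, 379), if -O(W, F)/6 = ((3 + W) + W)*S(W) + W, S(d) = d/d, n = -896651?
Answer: -896651/5904 ≈ -151.87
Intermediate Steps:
S(d) = 1
O(W, F) = -18 - 18*W (O(W, F) = -6*(((3 + W) + W)*1 + W) = -6*((3 + 2*W)*1 + W) = -6*((3 + 2*W) + W) = -6*(3 + 3*W) = -18 - 18*W)
n/O(-329, 379) = -896651/(-18 - 18*(-329)) = -896651/(-18 + 5922) = -896651/5904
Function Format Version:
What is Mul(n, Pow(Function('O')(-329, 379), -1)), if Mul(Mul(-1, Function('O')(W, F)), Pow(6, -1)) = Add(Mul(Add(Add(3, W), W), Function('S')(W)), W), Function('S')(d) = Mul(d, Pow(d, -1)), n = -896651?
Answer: Rational(-896651, 5904) ≈ -151.87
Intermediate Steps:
Function('S')(d) = 1
Function('O')(W, F) = Add(-18, Mul(-18, W)) (Function('O')(W, F) = Mul(-6, Add(Mul(Add(Add(3, W), W), 1), W)) = Mul(-6, Add(Mul(Add(3, Mul(2, W)), 1), W)) = Mul(-6, Add(Add(3, Mul(2, W)), W)) = Mul(-6, Add(3, Mul(3, W))) = Add(-18, Mul(-18, W)))
Mul(n, Pow(Function('O')(-329, 379), -1)) = Mul(-896651, Pow(Add(-18, Mul(-18, -329)), -1)) = Mul(-896651, Pow(Add(-18, 5922), -1)) = Mul(-896651, Pow(5904, -1)) = Mul(-896651, Rational(1, 5904)) = Rational(-896651, 5904)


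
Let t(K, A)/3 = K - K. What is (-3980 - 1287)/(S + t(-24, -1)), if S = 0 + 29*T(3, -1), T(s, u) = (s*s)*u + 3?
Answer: 5267/174 ≈ 30.270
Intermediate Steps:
t(K, A) = 0 (t(K, A) = 3*(K - K) = 3*0 = 0)
T(s, u) = 3 + u*s² (T(s, u) = s²*u + 3 = u*s² + 3 = 3 + u*s²)
S = -174 (S = 0 + 29*(3 - 1*3²) = 0 + 29*(3 - 1*9) = 0 + 29*(3 - 9) = 0 + 29*(-6) = 0 - 174 = -174)
(-3980 - 1287)/(S + t(-24, -1)) = (-3980 - 1287)/(-174 + 0) = -5267/(-174) = -5267*(-1/174) = 5267/174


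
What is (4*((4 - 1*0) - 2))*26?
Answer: 208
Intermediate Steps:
(4*((4 - 1*0) - 2))*26 = (4*((4 + 0) - 2))*26 = (4*(4 - 2))*26 = (4*2)*26 = 8*26 = 208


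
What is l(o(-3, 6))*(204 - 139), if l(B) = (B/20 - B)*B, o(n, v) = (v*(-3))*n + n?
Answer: -642447/4 ≈ -1.6061e+5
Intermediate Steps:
o(n, v) = n - 3*n*v (o(n, v) = (-3*v)*n + n = -3*n*v + n = n - 3*n*v)
l(B) = -19*B²/20 (l(B) = (B*(1/20) - B)*B = (B/20 - B)*B = (-19*B/20)*B = -19*B²/20)
l(o(-3, 6))*(204 - 139) = (-19*9*(1 - 3*6)²/20)*(204 - 139) = -19*9*(1 - 18)²/20*65 = -19*(-3*(-17))²/20*65 = -19/20*51²*65 = -19/20*2601*65 = -49419/20*65 = -642447/4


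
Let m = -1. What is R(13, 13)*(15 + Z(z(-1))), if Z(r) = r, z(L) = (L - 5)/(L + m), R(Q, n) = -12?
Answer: -216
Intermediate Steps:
z(L) = (-5 + L)/(-1 + L) (z(L) = (L - 5)/(L - 1) = (-5 + L)/(-1 + L))
R(13, 13)*(15 + Z(z(-1))) = -12*(15 + (-5 - 1)/(-1 - 1)) = -12*(15 - 6/(-2)) = -12*(15 - 1/2*(-6)) = -12*(15 + 3) = -12*18 = -216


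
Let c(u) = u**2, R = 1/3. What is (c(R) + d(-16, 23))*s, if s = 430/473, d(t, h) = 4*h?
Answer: 8290/99 ≈ 83.737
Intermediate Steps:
R = 1/3 ≈ 0.33333
s = 10/11 (s = 430*(1/473) = 10/11 ≈ 0.90909)
(c(R) + d(-16, 23))*s = ((1/3)**2 + 4*23)*(10/11) = (1/9 + 92)*(10/11) = (829/9)*(10/11) = 8290/99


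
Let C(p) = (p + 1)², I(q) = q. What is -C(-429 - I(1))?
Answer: -184041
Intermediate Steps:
C(p) = (1 + p)²
-C(-429 - I(1)) = -(1 + (-429 - 1*1))² = -(1 + (-429 - 1))² = -(1 - 430)² = -1*(-429)² = -1*184041 = -184041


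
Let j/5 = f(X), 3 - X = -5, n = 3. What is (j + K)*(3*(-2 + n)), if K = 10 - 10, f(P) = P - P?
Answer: 0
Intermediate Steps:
X = 8 (X = 3 - 1*(-5) = 3 + 5 = 8)
f(P) = 0
j = 0 (j = 5*0 = 0)
K = 0
(j + K)*(3*(-2 + n)) = (0 + 0)*(3*(-2 + 3)) = 0*(3*1) = 0*3 = 0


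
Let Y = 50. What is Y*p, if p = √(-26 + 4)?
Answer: 50*I*√22 ≈ 234.52*I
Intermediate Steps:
p = I*√22 (p = √(-22) = I*√22 ≈ 4.6904*I)
Y*p = 50*(I*√22) = 50*I*√22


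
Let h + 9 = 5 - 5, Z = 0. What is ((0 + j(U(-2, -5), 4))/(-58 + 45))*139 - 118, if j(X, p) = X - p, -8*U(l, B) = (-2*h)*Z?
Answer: -978/13 ≈ -75.231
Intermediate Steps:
h = -9 (h = -9 + (5 - 5) = -9 + 0 = -9)
U(l, B) = 0 (U(l, B) = -(-2*(-9))*0/8 = -9*0/4 = -⅛*0 = 0)
((0 + j(U(-2, -5), 4))/(-58 + 45))*139 - 118 = ((0 + (0 - 1*4))/(-58 + 45))*139 - 118 = ((0 + (0 - 4))/(-13))*139 - 118 = ((0 - 4)*(-1/13))*139 - 118 = -4*(-1/13)*139 - 118 = (4/13)*139 - 118 = 556/13 - 118 = -978/13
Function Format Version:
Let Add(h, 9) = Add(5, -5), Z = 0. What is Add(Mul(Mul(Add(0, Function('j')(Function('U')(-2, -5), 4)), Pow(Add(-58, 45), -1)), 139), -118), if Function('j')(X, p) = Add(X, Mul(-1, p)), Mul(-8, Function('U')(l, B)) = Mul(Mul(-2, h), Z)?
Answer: Rational(-978, 13) ≈ -75.231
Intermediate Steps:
h = -9 (h = Add(-9, Add(5, -5)) = Add(-9, 0) = -9)
Function('U')(l, B) = 0 (Function('U')(l, B) = Mul(Rational(-1, 8), Mul(Mul(-2, -9), 0)) = Mul(Rational(-1, 8), Mul(18, 0)) = Mul(Rational(-1, 8), 0) = 0)
Add(Mul(Mul(Add(0, Function('j')(Function('U')(-2, -5), 4)), Pow(Add(-58, 45), -1)), 139), -118) = Add(Mul(Mul(Add(0, Add(0, Mul(-1, 4))), Pow(Add(-58, 45), -1)), 139), -118) = Add(Mul(Mul(Add(0, Add(0, -4)), Pow(-13, -1)), 139), -118) = Add(Mul(Mul(Add(0, -4), Rational(-1, 13)), 139), -118) = Add(Mul(Mul(-4, Rational(-1, 13)), 139), -118) = Add(Mul(Rational(4, 13), 139), -118) = Add(Rational(556, 13), -118) = Rational(-978, 13)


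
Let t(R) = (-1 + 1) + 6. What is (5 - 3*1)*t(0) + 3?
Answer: 15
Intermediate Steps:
t(R) = 6 (t(R) = 0 + 6 = 6)
(5 - 3*1)*t(0) + 3 = (5 - 3*1)*6 + 3 = (5 - 3)*6 + 3 = 2*6 + 3 = 12 + 3 = 15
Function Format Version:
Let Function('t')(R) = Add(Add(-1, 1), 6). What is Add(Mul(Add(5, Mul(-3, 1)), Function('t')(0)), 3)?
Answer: 15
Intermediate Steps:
Function('t')(R) = 6 (Function('t')(R) = Add(0, 6) = 6)
Add(Mul(Add(5, Mul(-3, 1)), Function('t')(0)), 3) = Add(Mul(Add(5, Mul(-3, 1)), 6), 3) = Add(Mul(Add(5, -3), 6), 3) = Add(Mul(2, 6), 3) = Add(12, 3) = 15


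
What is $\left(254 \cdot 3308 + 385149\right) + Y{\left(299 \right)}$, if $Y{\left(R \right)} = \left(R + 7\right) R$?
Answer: $1316875$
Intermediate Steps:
$Y{\left(R \right)} = R \left(7 + R\right)$ ($Y{\left(R \right)} = \left(7 + R\right) R = R \left(7 + R\right)$)
$\left(254 \cdot 3308 + 385149\right) + Y{\left(299 \right)} = \left(254 \cdot 3308 + 385149\right) + 299 \left(7 + 299\right) = \left(840232 + 385149\right) + 299 \cdot 306 = 1225381 + 91494 = 1316875$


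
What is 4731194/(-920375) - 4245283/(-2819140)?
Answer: -1886129182407/518933195500 ≈ -3.6346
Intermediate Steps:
4731194/(-920375) - 4245283/(-2819140) = 4731194*(-1/920375) - 4245283*(-1/2819140) = -4731194/920375 + 4245283/2819140 = -1886129182407/518933195500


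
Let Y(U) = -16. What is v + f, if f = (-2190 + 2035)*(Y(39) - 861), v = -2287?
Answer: 133648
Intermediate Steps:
f = 135935 (f = (-2190 + 2035)*(-16 - 861) = -155*(-877) = 135935)
v + f = -2287 + 135935 = 133648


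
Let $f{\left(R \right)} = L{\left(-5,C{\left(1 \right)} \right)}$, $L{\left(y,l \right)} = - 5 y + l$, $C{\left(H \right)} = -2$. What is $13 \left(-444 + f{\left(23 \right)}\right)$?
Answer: $-5473$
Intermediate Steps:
$L{\left(y,l \right)} = l - 5 y$
$f{\left(R \right)} = 23$ ($f{\left(R \right)} = -2 - -25 = -2 + 25 = 23$)
$13 \left(-444 + f{\left(23 \right)}\right) = 13 \left(-444 + 23\right) = 13 \left(-421\right) = -5473$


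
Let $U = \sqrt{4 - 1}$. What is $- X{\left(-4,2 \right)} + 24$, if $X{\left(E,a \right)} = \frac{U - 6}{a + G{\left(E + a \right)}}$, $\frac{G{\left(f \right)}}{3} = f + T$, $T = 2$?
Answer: $27 - \frac{\sqrt{3}}{2} \approx 26.134$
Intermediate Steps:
$U = \sqrt{3} \approx 1.732$
$G{\left(f \right)} = 6 + 3 f$ ($G{\left(f \right)} = 3 \left(f + 2\right) = 3 \left(2 + f\right) = 6 + 3 f$)
$X{\left(E,a \right)} = \frac{-6 + \sqrt{3}}{6 + 3 E + 4 a}$ ($X{\left(E,a \right)} = \frac{\sqrt{3} - 6}{a + \left(6 + 3 \left(E + a\right)\right)} = \frac{-6 + \sqrt{3}}{a + \left(6 + \left(3 E + 3 a\right)\right)} = \frac{-6 + \sqrt{3}}{a + \left(6 + 3 E + 3 a\right)} = \frac{-6 + \sqrt{3}}{6 + 3 E + 4 a}$)
$- X{\left(-4,2 \right)} + 24 = - \frac{-6 + \sqrt{3}}{6 + 3 \left(-4\right) + 4 \cdot 2} + 24 = - \frac{-6 + \sqrt{3}}{6 - 12 + 8} + 24 = - \frac{-6 + \sqrt{3}}{2} + 24 = - (-3 + \frac{\sqrt{3}}{2}) + 24 = \left(3 - \frac{\sqrt{3}}{2}\right) + 24 = 27 - \frac{\sqrt{3}}{2}$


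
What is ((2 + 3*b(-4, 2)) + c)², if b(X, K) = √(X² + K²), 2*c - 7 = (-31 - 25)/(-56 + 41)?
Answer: 210841/900 + 442*√5/5 ≈ 431.94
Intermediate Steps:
c = 161/30 (c = 7/2 + ((-31 - 25)/(-56 + 41))/2 = 7/2 + (-56/(-15))/2 = 7/2 + (-56*(-1/15))/2 = 7/2 + (½)*(56/15) = 7/2 + 28/15 = 161/30 ≈ 5.3667)
b(X, K) = √(K² + X²)
((2 + 3*b(-4, 2)) + c)² = ((2 + 3*√(2² + (-4)²)) + 161/30)² = ((2 + 3*√(4 + 16)) + 161/30)² = ((2 + 3*√20) + 161/30)² = ((2 + 3*(2*√5)) + 161/30)² = ((2 + 6*√5) + 161/30)² = (221/30 + 6*√5)²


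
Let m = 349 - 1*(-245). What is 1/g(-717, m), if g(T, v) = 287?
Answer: 1/287 ≈ 0.0034843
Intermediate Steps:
m = 594 (m = 349 + 245 = 594)
1/g(-717, m) = 1/287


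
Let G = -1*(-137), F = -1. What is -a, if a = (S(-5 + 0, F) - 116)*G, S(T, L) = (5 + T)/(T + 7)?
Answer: 15892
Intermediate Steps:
S(T, L) = (5 + T)/(7 + T)
G = 137
a = -15892 (a = ((5 + (-5 + 0))/(7 + (-5 + 0)) - 116)*137 = ((5 - 5)/(7 - 5) - 116)*137 = (0/2 - 116)*137 = ((½)*0 - 116)*137 = (0 - 116)*137 = -116*137 = -15892)
-a = -1*(-15892) = 15892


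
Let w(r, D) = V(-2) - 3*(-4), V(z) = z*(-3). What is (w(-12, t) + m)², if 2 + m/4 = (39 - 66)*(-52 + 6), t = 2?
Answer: 24780484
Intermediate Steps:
V(z) = -3*z
m = 4960 (m = -8 + 4*((39 - 66)*(-52 + 6)) = -8 + 4*(-27*(-46)) = -8 + 4*1242 = -8 + 4968 = 4960)
w(r, D) = 18 (w(r, D) = -3*(-2) - 3*(-4) = 6 + 12 = 18)
(w(-12, t) + m)² = (18 + 4960)² = 4978² = 24780484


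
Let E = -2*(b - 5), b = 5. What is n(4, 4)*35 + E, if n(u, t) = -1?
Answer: -35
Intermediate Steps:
E = 0 (E = -2*(5 - 5) = -2*0 = 0)
n(4, 4)*35 + E = -1*35 + 0 = -35 + 0 = -35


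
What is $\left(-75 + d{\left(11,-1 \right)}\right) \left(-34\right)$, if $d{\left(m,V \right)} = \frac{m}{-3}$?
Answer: $\frac{8024}{3} \approx 2674.7$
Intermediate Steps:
$d{\left(m,V \right)} = - \frac{m}{3}$ ($d{\left(m,V \right)} = m \left(- \frac{1}{3}\right) = - \frac{m}{3}$)
$\left(-75 + d{\left(11,-1 \right)}\right) \left(-34\right) = \left(-75 - \frac{11}{3}\right) \left(-34\right) = \left(- \frac{236}{3}\right) \left(-34\right) = \frac{8024}{3}$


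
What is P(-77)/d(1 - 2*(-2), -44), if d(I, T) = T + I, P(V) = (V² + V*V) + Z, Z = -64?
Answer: -11794/39 ≈ -302.41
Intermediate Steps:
P(V) = -64 + 2*V² (P(V) = (V² + V*V) - 64 = (V² + V²) - 64 = 2*V² - 64 = -64 + 2*V²)
d(I, T) = I + T
P(-77)/d(1 - 2*(-2), -44) = (-64 + 2*(-77)²)/((1 - 2*(-2)) - 44) = (-64 + 2*5929)/((1 + 4) - 44) = (-64 + 11858)/(5 - 44) = 11794/(-39) = 11794*(-1/39) = -11794/39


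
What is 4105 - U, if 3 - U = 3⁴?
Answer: 4183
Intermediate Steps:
U = -78 (U = 3 - 1*3⁴ = 3 - 1*81 = 3 - 81 = -78)
4105 - U = 4105 - 1*(-78) = 4105 + 78 = 4183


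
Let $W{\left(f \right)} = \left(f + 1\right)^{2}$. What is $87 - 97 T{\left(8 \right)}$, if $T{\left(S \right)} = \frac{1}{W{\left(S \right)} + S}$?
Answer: $\frac{7646}{89} \approx 85.91$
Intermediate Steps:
$W{\left(f \right)} = \left(1 + f\right)^{2}$
$T{\left(S \right)} = \frac{1}{S + \left(1 + S\right)^{2}}$ ($T{\left(S \right)} = \frac{1}{\left(1 + S\right)^{2} + S} = \frac{1}{S + \left(1 + S\right)^{2}}$)
$87 - 97 T{\left(8 \right)} = 87 - \frac{97}{8 + \left(1 + 8\right)^{2}} = 87 - \frac{97}{8 + 9^{2}} = 87 - \frac{97}{8 + 81} = 87 - \frac{97}{89} = \frac{7646}{89}$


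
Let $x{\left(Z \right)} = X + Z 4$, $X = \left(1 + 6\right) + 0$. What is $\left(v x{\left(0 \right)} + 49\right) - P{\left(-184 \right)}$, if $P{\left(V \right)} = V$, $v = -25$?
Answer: $58$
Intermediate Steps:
$X = 7$ ($X = 7 + 0 = 7$)
$x{\left(Z \right)} = 7 + 4 Z$ ($x{\left(Z \right)} = 7 + Z 4 = 7 + 4 Z$)
$\left(v x{\left(0 \right)} + 49\right) - P{\left(-184 \right)} = \left(- 25 \left(7 + 4 \cdot 0\right) + 49\right) - -184 = \left(- 25 \left(7 + 0\right) + 49\right) + 184 = \left(\left(-25\right) 7 + 49\right) + 184 = \left(-175 + 49\right) + 184 = -126 + 184 = 58$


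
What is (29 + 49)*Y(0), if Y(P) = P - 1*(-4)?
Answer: 312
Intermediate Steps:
Y(P) = 4 + P (Y(P) = P + 4 = 4 + P)
(29 + 49)*Y(0) = (29 + 49)*(4 + 0) = 78*4 = 312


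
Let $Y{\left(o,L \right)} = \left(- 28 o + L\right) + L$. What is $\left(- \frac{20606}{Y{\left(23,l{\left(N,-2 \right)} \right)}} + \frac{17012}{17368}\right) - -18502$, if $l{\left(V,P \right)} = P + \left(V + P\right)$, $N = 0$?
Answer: $\frac{6558888772}{353873} \approx 18535.0$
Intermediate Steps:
$l{\left(V,P \right)} = V + 2 P$ ($l{\left(V,P \right)} = P + \left(P + V\right) = V + 2 P$)
$Y{\left(o,L \right)} = - 28 o + 2 L$ ($Y{\left(o,L \right)} = \left(L - 28 o\right) + L = - 28 o + 2 L$)
$\left(- \frac{20606}{Y{\left(23,l{\left(N,-2 \right)} \right)}} + \frac{17012}{17368}\right) - -18502 = \left(- \frac{20606}{\left(-28\right) 23 + 2 \left(0 + 2 \left(-2\right)\right)} + \frac{17012}{17368}\right) - -18502 = \left(- \frac{20606}{-644 + 2 \left(0 - 4\right)} + 17012 \cdot \frac{1}{17368}\right) + 18502 = \left(- \frac{20606}{-644 + 2 \left(-4\right)} + \frac{4253}{4342}\right) + 18502 = \left(- \frac{20606}{-644 - 8} + \frac{4253}{4342}\right) + 18502 = \left(- \frac{20606}{-652} + \frac{4253}{4342}\right) + 18502 = \left(\left(-20606\right) \left(- \frac{1}{652}\right) + \frac{4253}{4342}\right) + 18502 = \left(\frac{10303}{326} + \frac{4253}{4342}\right) + 18502 = \frac{11530526}{353873} + 18502 = \frac{6558888772}{353873}$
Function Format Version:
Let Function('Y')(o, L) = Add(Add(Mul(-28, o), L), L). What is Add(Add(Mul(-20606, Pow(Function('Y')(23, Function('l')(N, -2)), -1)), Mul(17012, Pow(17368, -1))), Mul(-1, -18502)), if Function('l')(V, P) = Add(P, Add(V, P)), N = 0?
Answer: Rational(6558888772, 353873) ≈ 18535.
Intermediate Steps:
Function('l')(V, P) = Add(V, Mul(2, P)) (Function('l')(V, P) = Add(P, Add(P, V)) = Add(V, Mul(2, P)))
Function('Y')(o, L) = Add(Mul(-28, o), Mul(2, L)) (Function('Y')(o, L) = Add(Add(L, Mul(-28, o)), L) = Add(Mul(-28, o), Mul(2, L)))
Add(Add(Mul(-20606, Pow(Function('Y')(23, Function('l')(N, -2)), -1)), Mul(17012, Pow(17368, -1))), Mul(-1, -18502)) = Add(Add(Mul(-20606, Pow(Add(Mul(-28, 23), Mul(2, Add(0, Mul(2, -2)))), -1)), Mul(17012, Pow(17368, -1))), Mul(-1, -18502)) = Add(Add(Mul(-20606, Pow(Add(-644, Mul(2, Add(0, -4))), -1)), Mul(17012, Rational(1, 17368))), 18502) = Add(Add(Mul(-20606, Pow(Add(-644, Mul(2, -4)), -1)), Rational(4253, 4342)), 18502) = Add(Add(Mul(-20606, Pow(Add(-644, -8), -1)), Rational(4253, 4342)), 18502) = Add(Add(Mul(-20606, Pow(-652, -1)), Rational(4253, 4342)), 18502) = Add(Add(Mul(-20606, Rational(-1, 652)), Rational(4253, 4342)), 18502) = Add(Add(Rational(10303, 326), Rational(4253, 4342)), 18502) = Add(Rational(11530526, 353873), 18502) = Rational(6558888772, 353873)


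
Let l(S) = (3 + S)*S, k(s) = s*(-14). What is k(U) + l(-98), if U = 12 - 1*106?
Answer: 10626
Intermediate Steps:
U = -94 (U = 12 - 106 = -94)
k(s) = -14*s
l(S) = S*(3 + S)
k(U) + l(-98) = -14*(-94) - 98*(3 - 98) = 1316 - 98*(-95) = 1316 + 9310 = 10626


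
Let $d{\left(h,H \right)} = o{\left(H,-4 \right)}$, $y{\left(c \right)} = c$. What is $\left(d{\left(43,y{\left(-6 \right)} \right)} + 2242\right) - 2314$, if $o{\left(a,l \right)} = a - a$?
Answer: $-72$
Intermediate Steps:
$o{\left(a,l \right)} = 0$
$d{\left(h,H \right)} = 0$
$\left(d{\left(43,y{\left(-6 \right)} \right)} + 2242\right) - 2314 = \left(0 + 2242\right) - 2314 = 2242 - 2314 = -72$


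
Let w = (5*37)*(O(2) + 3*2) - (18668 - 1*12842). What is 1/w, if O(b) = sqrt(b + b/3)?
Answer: -3537/16612042 - 185*sqrt(6)/33224084 ≈ -0.00022656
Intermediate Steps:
O(b) = 2*sqrt(3)*sqrt(b)/3 (O(b) = sqrt(b + b*(1/3)) = sqrt(b + b/3) = sqrt(4*b/3) = 2*sqrt(3)*sqrt(b)/3)
w = -4716 + 370*sqrt(6)/3 (w = (5*37)*(2*sqrt(3)*sqrt(2)/3 + 3*2) - (18668 - 1*12842) = 185*(2*sqrt(6)/3 + 6) - (18668 - 12842) = 185*(6 + 2*sqrt(6)/3) - 1*5826 = (1110 + 370*sqrt(6)/3) - 5826 = -4716 + 370*sqrt(6)/3 ≈ -4413.9)
1/w = 1/(-4716 + 370*sqrt(6)/3)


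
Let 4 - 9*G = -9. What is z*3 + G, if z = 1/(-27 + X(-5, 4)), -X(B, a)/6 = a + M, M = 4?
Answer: 316/225 ≈ 1.4044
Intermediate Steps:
G = 13/9 (G = 4/9 - 1/9*(-9) = 4/9 + 1 = 13/9 ≈ 1.4444)
X(B, a) = -24 - 6*a (X(B, a) = -6*(a + 4) = -6*(4 + a) = -24 - 6*a)
z = -1/75 (z = 1/(-27 + (-24 - 6*4)) = 1/(-27 + (-24 - 24)) = 1/(-27 - 48) = 1/(-75) = -1/75 ≈ -0.013333)
z*3 + G = -1/75*3 + 13/9 = -1/25 + 13/9 = 316/225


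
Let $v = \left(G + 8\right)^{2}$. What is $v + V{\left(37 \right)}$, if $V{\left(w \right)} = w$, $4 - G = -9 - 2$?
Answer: $566$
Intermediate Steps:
$G = 15$ ($G = 4 - \left(-9 - 2\right) = 4 - -11 = 4 + 11 = 15$)
$v = 529$ ($v = \left(15 + 8\right)^{2} = 23^{2} = 529$)
$v + V{\left(37 \right)} = 529 + 37 = 566$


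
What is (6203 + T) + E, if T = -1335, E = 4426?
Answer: 9294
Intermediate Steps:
(6203 + T) + E = (6203 - 1335) + 4426 = 4868 + 4426 = 9294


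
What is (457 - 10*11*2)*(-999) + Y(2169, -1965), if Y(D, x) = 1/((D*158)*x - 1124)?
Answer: -159438702996703/673410554 ≈ -2.3676e+5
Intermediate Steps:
Y(D, x) = 1/(-1124 + 158*D*x) (Y(D, x) = 1/((158*D)*x - 1124) = 1/(158*D*x - 1124) = 1/(-1124 + 158*D*x))
(457 - 10*11*2)*(-999) + Y(2169, -1965) = (457 - 10*11*2)*(-999) + 1/(2*(-562 + 79*2169*(-1965))) = (457 - 110*2)*(-999) + 1/(2*(-562 - 336704715)) = (457 - 220)*(-999) + (½)/(-336705277) = 237*(-999) + (½)*(-1/336705277) = -236763 - 1/673410554 = -159438702996703/673410554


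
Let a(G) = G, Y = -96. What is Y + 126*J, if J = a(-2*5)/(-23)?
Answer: -948/23 ≈ -41.217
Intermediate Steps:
J = 10/23 (J = -2*5/(-23) = -10*(-1/23) = 10/23 ≈ 0.43478)
Y + 126*J = -96 + 126*(10/23) = -96 + 1260/23 = -948/23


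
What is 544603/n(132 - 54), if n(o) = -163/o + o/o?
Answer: -42479034/85 ≈ -4.9975e+5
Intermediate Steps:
n(o) = 1 - 163/o (n(o) = -163/o + 1 = 1 - 163/o)
544603/n(132 - 54) = 544603/(((-163 + (132 - 54))/(132 - 54))) = 544603/(((-163 + 78)/78)) = 544603/(((1/78)*(-85))) = 544603/(-85/78) = 544603*(-78/85) = -42479034/85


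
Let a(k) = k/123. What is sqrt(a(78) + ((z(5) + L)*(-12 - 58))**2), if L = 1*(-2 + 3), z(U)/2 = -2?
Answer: sqrt(74133166)/41 ≈ 210.00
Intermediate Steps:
z(U) = -4 (z(U) = 2*(-2) = -4)
a(k) = k/123
L = 1 (L = 1*1 = 1)
sqrt(a(78) + ((z(5) + L)*(-12 - 58))**2) = sqrt((1/123)*78 + ((-4 + 1)*(-12 - 58))**2) = sqrt(26/41 + (-3*(-70))**2) = sqrt(26/41 + 210**2) = sqrt(26/41 + 44100) = sqrt(1808126/41) = sqrt(74133166)/41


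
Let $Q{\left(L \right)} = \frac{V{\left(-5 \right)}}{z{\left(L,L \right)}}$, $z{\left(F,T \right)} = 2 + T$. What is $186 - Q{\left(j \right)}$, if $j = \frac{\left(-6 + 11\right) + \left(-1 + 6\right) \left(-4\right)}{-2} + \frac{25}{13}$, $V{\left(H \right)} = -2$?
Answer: $\frac{55294}{297} \approx 186.18$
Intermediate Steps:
$j = \frac{245}{26}$ ($j = \left(5 + 5 \left(-4\right)\right) \left(- \frac{1}{2}\right) + 25 \cdot \frac{1}{13} = \left(5 - 20\right) \left(- \frac{1}{2}\right) + \frac{25}{13} = \left(-15\right) \left(- \frac{1}{2}\right) + \frac{25}{13} = \frac{15}{2} + \frac{25}{13} = \frac{245}{26} \approx 9.4231$)
$Q{\left(L \right)} = - \frac{2}{2 + L}$
$186 - Q{\left(j \right)} = 186 - - \frac{2}{2 + \frac{245}{26}} = 186 - - \frac{2}{\frac{297}{26}} = 186 - \left(-2\right) \frac{26}{297} = 186 - - \frac{52}{297} = 186 + \frac{52}{297} = \frac{55294}{297}$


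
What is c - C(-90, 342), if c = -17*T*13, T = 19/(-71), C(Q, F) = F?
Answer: -20083/71 ≈ -282.86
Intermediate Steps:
T = -19/71 (T = 19*(-1/71) = -19/71 ≈ -0.26761)
c = 4199/71 (c = -17*(-19/71)*13 = (323/71)*13 = 4199/71 ≈ 59.141)
c - C(-90, 342) = 4199/71 - 1*342 = 4199/71 - 342 = -20083/71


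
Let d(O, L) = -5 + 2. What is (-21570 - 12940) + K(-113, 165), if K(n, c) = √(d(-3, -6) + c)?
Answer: -34510 + 9*√2 ≈ -34497.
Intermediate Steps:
d(O, L) = -3
K(n, c) = √(-3 + c)
(-21570 - 12940) + K(-113, 165) = (-21570 - 12940) + √(-3 + 165) = -34510 + √162 = -34510 + 9*√2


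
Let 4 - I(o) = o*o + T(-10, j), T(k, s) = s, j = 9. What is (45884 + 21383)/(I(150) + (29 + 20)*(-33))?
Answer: -67267/24122 ≈ -2.7886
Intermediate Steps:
I(o) = -5 - o² (I(o) = 4 - (o*o + 9) = 4 - (o² + 9) = 4 - (9 + o²) = 4 + (-9 - o²) = -5 - o²)
(45884 + 21383)/(I(150) + (29 + 20)*(-33)) = (45884 + 21383)/((-5 - 1*150²) + (29 + 20)*(-33)) = 67267/((-5 - 1*22500) + 49*(-33)) = 67267/((-5 - 22500) - 1617) = 67267/(-22505 - 1617) = 67267/(-24122) = 67267*(-1/24122) = -67267/24122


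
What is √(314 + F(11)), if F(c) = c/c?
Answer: 3*√35 ≈ 17.748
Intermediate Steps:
F(c) = 1
√(314 + F(11)) = √(314 + 1) = √315 = 3*√35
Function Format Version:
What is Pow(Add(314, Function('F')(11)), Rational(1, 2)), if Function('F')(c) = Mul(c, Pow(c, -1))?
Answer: Mul(3, Pow(35, Rational(1, 2))) ≈ 17.748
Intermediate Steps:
Function('F')(c) = 1
Pow(Add(314, Function('F')(11)), Rational(1, 2)) = Pow(Add(314, 1), Rational(1, 2)) = Pow(315, Rational(1, 2)) = Mul(3, Pow(35, Rational(1, 2)))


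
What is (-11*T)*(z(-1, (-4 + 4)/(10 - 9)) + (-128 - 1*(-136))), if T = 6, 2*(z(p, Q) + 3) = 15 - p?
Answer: -858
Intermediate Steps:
z(p, Q) = 9/2 - p/2 (z(p, Q) = -3 + (15 - p)/2 = -3 + (15/2 - p/2) = 9/2 - p/2)
(-11*T)*(z(-1, (-4 + 4)/(10 - 9)) + (-128 - 1*(-136))) = (-11*6)*((9/2 - 1/2*(-1)) + (-128 - 1*(-136))) = -66*((9/2 + 1/2) + (-128 + 136)) = -66*(5 + 8) = -66*13 = -858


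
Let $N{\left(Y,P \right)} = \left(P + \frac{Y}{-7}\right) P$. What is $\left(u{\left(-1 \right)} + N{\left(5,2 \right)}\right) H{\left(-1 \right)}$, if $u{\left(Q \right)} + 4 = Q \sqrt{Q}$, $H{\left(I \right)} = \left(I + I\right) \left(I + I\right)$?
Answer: $- \frac{40}{7} - 4 i \approx -5.7143 - 4.0 i$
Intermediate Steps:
$H{\left(I \right)} = 4 I^{2}$ ($H{\left(I \right)} = 2 I 2 I = 4 I^{2}$)
$u{\left(Q \right)} = -4 + Q^{\frac{3}{2}}$ ($u{\left(Q \right)} = -4 + Q \sqrt{Q} = -4 + Q^{\frac{3}{2}}$)
$N{\left(Y,P \right)} = P \left(P - \frac{Y}{7}\right)$ ($N{\left(Y,P \right)} = \left(P + Y \left(- \frac{1}{7}\right)\right) P = \left(P - \frac{Y}{7}\right) P = P \left(P - \frac{Y}{7}\right)$)
$\left(u{\left(-1 \right)} + N{\left(5,2 \right)}\right) H{\left(-1 \right)} = \left(\left(-4 + \left(-1\right)^{\frac{3}{2}}\right) + \frac{1}{7} \cdot 2 \left(\left(-1\right) 5 + 7 \cdot 2\right)\right) 4 \left(-1\right)^{2} = \left(\left(-4 - i\right) + \frac{1}{7} \cdot 2 \left(-5 + 14\right)\right) 4 \cdot 1 = \left(\left(-4 - i\right) + \frac{1}{7} \cdot 2 \cdot 9\right) 4 = \left(\left(-4 - i\right) + \frac{18}{7}\right) 4 = \left(- \frac{10}{7} - i\right) 4 = - \frac{40}{7} - 4 i$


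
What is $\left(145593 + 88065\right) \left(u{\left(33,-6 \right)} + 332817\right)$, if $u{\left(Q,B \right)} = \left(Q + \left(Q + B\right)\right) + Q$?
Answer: $77787084780$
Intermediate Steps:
$u{\left(Q,B \right)} = B + 3 Q$ ($u{\left(Q,B \right)} = \left(Q + \left(B + Q\right)\right) + Q = \left(B + 2 Q\right) + Q = B + 3 Q$)
$\left(145593 + 88065\right) \left(u{\left(33,-6 \right)} + 332817\right) = \left(145593 + 88065\right) \left(\left(-6 + 3 \cdot 33\right) + 332817\right) = 233658 \left(\left(-6 + 99\right) + 332817\right) = 233658 \left(93 + 332817\right) = 233658 \cdot 332910 = 77787084780$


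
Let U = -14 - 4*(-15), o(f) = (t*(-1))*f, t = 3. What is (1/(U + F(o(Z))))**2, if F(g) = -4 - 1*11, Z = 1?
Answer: 1/961 ≈ 0.0010406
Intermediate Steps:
o(f) = -3*f (o(f) = (3*(-1))*f = -3*f)
U = 46 (U = -14 + 60 = 46)
F(g) = -15 (F(g) = -4 - 11 = -15)
(1/(U + F(o(Z))))**2 = (1/(46 - 15))**2 = (1/31)**2 = 1/961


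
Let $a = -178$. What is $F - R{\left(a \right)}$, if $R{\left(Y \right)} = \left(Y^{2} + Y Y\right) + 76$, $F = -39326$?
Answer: $-102770$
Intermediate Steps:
$R{\left(Y \right)} = 76 + 2 Y^{2}$ ($R{\left(Y \right)} = \left(Y^{2} + Y^{2}\right) + 76 = 2 Y^{2} + 76 = 76 + 2 Y^{2}$)
$F - R{\left(a \right)} = -39326 - \left(76 + 2 \left(-178\right)^{2}\right) = -39326 - \left(76 + 2 \cdot 31684\right) = -39326 - \left(76 + 63368\right) = -39326 - 63444 = -102770$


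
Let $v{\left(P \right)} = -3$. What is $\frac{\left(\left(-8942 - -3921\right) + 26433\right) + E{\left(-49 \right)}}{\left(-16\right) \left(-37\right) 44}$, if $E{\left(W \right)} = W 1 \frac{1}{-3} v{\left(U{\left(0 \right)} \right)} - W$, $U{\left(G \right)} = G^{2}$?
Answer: $\frac{5353}{6512} \approx 0.82202$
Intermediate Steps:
$E{\left(W \right)} = 0$ ($E{\left(W \right)} = W 1 \frac{1}{-3} \left(-3\right) - W = W 1 \left(- \frac{1}{3}\right) \left(-3\right) - W = W \left(- \frac{1}{3}\right) \left(-3\right) - W = - \frac{W}{3} \left(-3\right) - W = W - W = 0$)
$\frac{\left(\left(-8942 - -3921\right) + 26433\right) + E{\left(-49 \right)}}{\left(-16\right) \left(-37\right) 44} = \frac{\left(\left(-8942 - -3921\right) + 26433\right) + 0}{\left(-16\right) \left(-37\right) 44} = \frac{\left(\left(-8942 + 3921\right) + 26433\right) + 0}{592 \cdot 44} = \frac{\left(-5021 + 26433\right) + 0}{26048} = \left(21412 + 0\right) \frac{1}{26048} = 21412 \cdot \frac{1}{26048} = \frac{5353}{6512}$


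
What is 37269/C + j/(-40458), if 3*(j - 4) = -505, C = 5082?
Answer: 34287826/4672899 ≈ 7.3376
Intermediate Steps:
j = -493/3 (j = 4 + (⅓)*(-505) = 4 - 505/3 = -493/3 ≈ -164.33)
37269/C + j/(-40458) = 37269/5082 - 493/3/(-40458) = 37269*(1/5082) - 493/3*(-1/40458) = 12423/1694 + 493/121374 = 34287826/4672899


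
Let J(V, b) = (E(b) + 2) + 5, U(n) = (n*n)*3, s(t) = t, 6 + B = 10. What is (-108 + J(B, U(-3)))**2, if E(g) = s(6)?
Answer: 9025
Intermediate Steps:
B = 4 (B = -6 + 10 = 4)
E(g) = 6
U(n) = 3*n**2 (U(n) = n**2*3 = 3*n**2)
J(V, b) = 13 (J(V, b) = (6 + 2) + 5 = 8 + 5 = 13)
(-108 + J(B, U(-3)))**2 = (-108 + 13)**2 = (-95)**2 = 9025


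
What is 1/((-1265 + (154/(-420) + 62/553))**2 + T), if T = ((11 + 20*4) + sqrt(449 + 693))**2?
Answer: 121980441424255955874900/196421273116437861882645047641 - 13786592279389020000*sqrt(1142)/196421273116437861882645047641 ≈ 6.1864e-7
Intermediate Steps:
T = (91 + sqrt(1142))**2 (T = ((11 + 80) + sqrt(1142))**2 = (91 + sqrt(1142))**2 ≈ 15573.)
1/((-1265 + (154/(-420) + 62/553))**2 + T) = 1/((-1265 + (154/(-420) + 62/553))**2 + (91 + sqrt(1142))**2) = 1/((-1265 + (154*(-1/420) + 62*(1/553)))**2 + (91 + sqrt(1142))**2) = 1/((-1265 + (-11/30 + 62/553))**2 + (91 + sqrt(1142))**2) = 1/((-1265 - 4223/16590)**2 + (91 + sqrt(1142))**2) = 1/((-20990573/16590)**2 + (91 + sqrt(1142))**2) = 1/(440604154868329/275228100 + (91 + sqrt(1142))**2)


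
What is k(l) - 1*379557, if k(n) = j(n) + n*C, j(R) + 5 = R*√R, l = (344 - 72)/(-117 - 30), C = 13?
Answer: -55799150/147 - 1088*I*√51/3087 ≈ -3.7959e+5 - 2.517*I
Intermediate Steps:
l = -272/147 (l = 272/(-147) = 272*(-1/147) = -272/147 ≈ -1.8503)
j(R) = -5 + R^(3/2) (j(R) = -5 + R*√R = -5 + R^(3/2))
k(n) = -5 + n^(3/2) + 13*n (k(n) = (-5 + n^(3/2)) + n*13 = (-5 + n^(3/2)) + 13*n = -5 + n^(3/2) + 13*n)
k(l) - 1*379557 = (-5 + (-272/147)^(3/2) + 13*(-272/147)) - 1*379557 = (-5 - 1088*I*√51/3087 - 3536/147) - 379557 = (-4271/147 - 1088*I*√51/3087) - 379557 = -55799150/147 - 1088*I*√51/3087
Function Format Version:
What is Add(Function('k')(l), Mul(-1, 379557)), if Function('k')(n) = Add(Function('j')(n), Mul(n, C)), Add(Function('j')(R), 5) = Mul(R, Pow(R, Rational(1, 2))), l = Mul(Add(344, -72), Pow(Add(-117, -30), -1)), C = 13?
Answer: Add(Rational(-55799150, 147), Mul(Rational(-1088, 3087), I, Pow(51, Rational(1, 2)))) ≈ Add(-3.7959e+5, Mul(-2.5170, I))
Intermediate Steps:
l = Rational(-272, 147) (l = Mul(272, Pow(-147, -1)) = Mul(272, Rational(-1, 147)) = Rational(-272, 147) ≈ -1.8503)
Function('j')(R) = Add(-5, Pow(R, Rational(3, 2))) (Function('j')(R) = Add(-5, Mul(R, Pow(R, Rational(1, 2)))) = Add(-5, Pow(R, Rational(3, 2))))
Function('k')(n) = Add(-5, Pow(n, Rational(3, 2)), Mul(13, n)) (Function('k')(n) = Add(Add(-5, Pow(n, Rational(3, 2))), Mul(n, 13)) = Add(Add(-5, Pow(n, Rational(3, 2))), Mul(13, n)) = Add(-5, Pow(n, Rational(3, 2)), Mul(13, n)))
Add(Function('k')(l), Mul(-1, 379557)) = Add(Add(-5, Pow(Rational(-272, 147), Rational(3, 2)), Mul(13, Rational(-272, 147))), Mul(-1, 379557)) = Add(Add(-5, Mul(Rational(-1088, 3087), I, Pow(51, Rational(1, 2))), Rational(-3536, 147)), -379557) = Add(Add(Rational(-4271, 147), Mul(Rational(-1088, 3087), I, Pow(51, Rational(1, 2)))), -379557) = Add(Rational(-55799150, 147), Mul(Rational(-1088, 3087), I, Pow(51, Rational(1, 2))))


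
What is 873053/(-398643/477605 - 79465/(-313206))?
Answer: -130598908376826390/86904498133 ≈ -1.5028e+6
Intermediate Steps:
873053/(-398643/477605 - 79465/(-313206)) = 873053/(-398643*1/477605 - 79465*(-1/313206)) = 873053/(-398643/477605 + 79465/313206) = 873053/(-86904498133/149588751630) = 873053*(-149588751630/86904498133) = -130598908376826390/86904498133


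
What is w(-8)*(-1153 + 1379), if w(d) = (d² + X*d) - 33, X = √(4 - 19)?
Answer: 7006 - 1808*I*√15 ≈ 7006.0 - 7002.4*I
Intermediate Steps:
X = I*√15 (X = √(-15) = I*√15 ≈ 3.873*I)
w(d) = -33 + d² + I*d*√15 (w(d) = (d² + (I*√15)*d) - 33 = (d² + I*d*√15) - 33 = -33 + d² + I*d*√15)
w(-8)*(-1153 + 1379) = (-33 + (-8)² + I*(-8)*√15)*(-1153 + 1379) = (-33 + 64 - 8*I*√15)*226 = (31 - 8*I*√15)*226 = 7006 - 1808*I*√15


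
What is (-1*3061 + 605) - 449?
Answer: -2905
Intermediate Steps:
(-1*3061 + 605) - 449 = (-3061 + 605) - 449 = -2456 - 449 = -2905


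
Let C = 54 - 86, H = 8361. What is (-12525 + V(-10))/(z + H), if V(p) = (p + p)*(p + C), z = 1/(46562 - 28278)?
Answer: -42729708/30574505 ≈ -1.3976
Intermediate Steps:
C = -32
z = 1/18284 ≈ 5.4693e-5
V(p) = 2*p*(-32 + p) (V(p) = (p + p)*(p - 32) = (2*p)*(-32 + p) = 2*p*(-32 + p))
(-12525 + V(-10))/(z + H) = (-12525 + 2*(-10)*(-32 - 10))/(1/18284 + 8361) = (-12525 + 2*(-10)*(-42))/(152872525/18284) = (-12525 + 840)*(18284/152872525) = -11685*18284/152872525 = -42729708/30574505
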